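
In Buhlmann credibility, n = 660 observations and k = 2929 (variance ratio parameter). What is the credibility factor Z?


Z = n / (n + k)
= 660 / (660 + 2929)
= 660 / 3589
= 0.1839


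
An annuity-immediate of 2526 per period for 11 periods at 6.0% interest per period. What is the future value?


FV = PMT * ((1+i)^n - 1) / i
= 2526 * ((1.06)^11 - 1) / 0.06
= 2526 * (1.898299 - 1) / 0.06
= 37818.3693


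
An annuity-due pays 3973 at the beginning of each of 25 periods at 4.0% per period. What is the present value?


PV_due = PMT * (1-(1+i)^(-n))/i * (1+i)
PV_immediate = 62066.5236
PV_due = 62066.5236 * 1.04
= 64549.1846


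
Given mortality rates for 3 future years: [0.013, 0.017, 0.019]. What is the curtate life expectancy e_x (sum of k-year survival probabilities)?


e_x = sum_{k=1}^{n} k_p_x
k_p_x values:
  1_p_x = 0.987
  2_p_x = 0.970221
  3_p_x = 0.951787
e_x = 2.909


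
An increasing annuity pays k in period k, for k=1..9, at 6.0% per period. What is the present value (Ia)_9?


(Ia)_n = sum_{k=1}^{n} k * v^k, v = 1/(1+i)
v = 0.943396
Sum computed term by term:
(Ia)_9 = 31.3785


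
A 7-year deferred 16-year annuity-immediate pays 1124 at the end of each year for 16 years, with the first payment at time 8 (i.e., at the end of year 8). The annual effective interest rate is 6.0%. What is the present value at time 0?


PV at time 7 of the 16-year annuity-immediate:
a_n = 1124 * (1-(1+0.06)^(-16))/0.06 = 11359.0263
Discount back 7 years to time 0:
PV = 11359.0263 * (1+0.06)^(-7)
= 11359.0263 * 0.665057
= 7554.4012


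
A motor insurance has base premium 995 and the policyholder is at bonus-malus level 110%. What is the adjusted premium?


adjusted = base * BM_level / 100
= 995 * 110 / 100
= 995 * 1.1
= 1094.5


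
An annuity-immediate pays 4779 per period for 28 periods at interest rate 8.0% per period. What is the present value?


PV = PMT * (1 - (1+i)^(-n)) / i
= 4779 * (1 - (1+0.08)^(-28)) / 0.08
= 4779 * (1 - 0.115914) / 0.08
= 4779 * 11.051078
= 52813.1041


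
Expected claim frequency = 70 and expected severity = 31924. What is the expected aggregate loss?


E[S] = E[N] * E[X]
= 70 * 31924
= 2.2347e+06


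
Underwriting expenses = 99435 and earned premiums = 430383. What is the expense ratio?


Expense ratio = expenses / premiums
= 99435 / 430383
= 0.231


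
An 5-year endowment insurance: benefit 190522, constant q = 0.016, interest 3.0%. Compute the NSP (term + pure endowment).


Term component = 13533.8009
Pure endowment = 5_p_x * v^5 * benefit = 0.922519 * 0.862609 * 190522 = 151612.3225
NSP = 165146.1233


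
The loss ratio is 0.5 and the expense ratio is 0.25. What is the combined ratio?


Combined ratio = loss ratio + expense ratio
= 0.5 + 0.25
= 0.75


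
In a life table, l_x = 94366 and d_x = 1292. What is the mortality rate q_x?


q_x = d_x / l_x
= 1292 / 94366
= 0.0137


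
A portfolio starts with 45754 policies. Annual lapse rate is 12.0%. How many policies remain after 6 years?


remaining = initial * (1 - lapse)^years
= 45754 * (1 - 0.12)^6
= 45754 * 0.464404
= 21248.3446


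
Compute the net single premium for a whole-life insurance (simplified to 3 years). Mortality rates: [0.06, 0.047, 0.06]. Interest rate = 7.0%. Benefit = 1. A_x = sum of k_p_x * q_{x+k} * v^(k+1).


v = 0.934579
Year 0: k_p_x=1.0, q=0.06, term=0.056075
Year 1: k_p_x=0.94, q=0.047, term=0.038589
Year 2: k_p_x=0.89582, q=0.06, term=0.043875
A_x = 0.1385


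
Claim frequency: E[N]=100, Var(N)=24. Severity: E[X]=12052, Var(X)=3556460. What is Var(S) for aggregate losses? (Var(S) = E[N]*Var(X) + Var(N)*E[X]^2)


Var(S) = E[N]*Var(X) + Var(N)*E[X]^2
= 100*3556460 + 24*12052^2
= 355646000 + 3486016896
= 3.8417e+09


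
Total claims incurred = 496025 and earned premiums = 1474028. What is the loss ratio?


Loss ratio = claims / premiums
= 496025 / 1474028
= 0.3365


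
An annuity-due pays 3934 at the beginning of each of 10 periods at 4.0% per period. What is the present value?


PV_due = PMT * (1-(1+i)^(-n))/i * (1+i)
PV_immediate = 31908.264
PV_due = 31908.264 * 1.04
= 33184.5946


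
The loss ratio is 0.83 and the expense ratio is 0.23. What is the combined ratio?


Combined ratio = loss ratio + expense ratio
= 0.83 + 0.23
= 1.06


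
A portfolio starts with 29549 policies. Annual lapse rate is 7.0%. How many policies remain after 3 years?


remaining = initial * (1 - lapse)^years
= 29549 * (1 - 0.07)^3
= 29549 * 0.804357
= 23767.945


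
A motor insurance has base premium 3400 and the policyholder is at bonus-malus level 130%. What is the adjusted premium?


adjusted = base * BM_level / 100
= 3400 * 130 / 100
= 3400 * 1.3
= 4420.0


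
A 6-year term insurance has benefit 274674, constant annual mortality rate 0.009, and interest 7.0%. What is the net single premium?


NSP = benefit * sum_{k=0}^{n-1} k_p_x * q * v^(k+1)
With constant q=0.009, v=0.934579
Sum = 0.04202
NSP = 274674 * 0.04202
= 11541.7413


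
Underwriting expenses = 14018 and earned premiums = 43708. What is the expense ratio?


Expense ratio = expenses / premiums
= 14018 / 43708
= 0.3207


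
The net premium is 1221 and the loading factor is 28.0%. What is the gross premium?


Gross = net * (1 + loading)
= 1221 * (1 + 0.28)
= 1221 * 1.28
= 1562.88


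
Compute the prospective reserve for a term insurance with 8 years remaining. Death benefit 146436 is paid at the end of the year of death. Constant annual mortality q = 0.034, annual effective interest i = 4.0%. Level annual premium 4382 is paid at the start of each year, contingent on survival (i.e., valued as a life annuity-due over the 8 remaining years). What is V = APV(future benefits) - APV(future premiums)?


v = 1/(1+i) = 0.961538
APV(future benefits) per unit = sum_{k=0}^{7} k_p_x * q * v^(k+1) = 0.204895
APV(future benefits) = 146436 * 0.204895 = 30004.0279
Life annuity-due factor ä_{x:8} = sum_{k=0}^{7} k_p_x * v^k = 6.267381
APV(future premiums) = 4382 * 6.267381 = 27463.6654
V = 30004.0279 - 27463.6654
= 2540.3625


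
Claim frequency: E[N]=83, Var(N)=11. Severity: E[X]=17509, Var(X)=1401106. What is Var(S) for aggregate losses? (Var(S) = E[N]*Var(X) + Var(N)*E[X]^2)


Var(S) = E[N]*Var(X) + Var(N)*E[X]^2
= 83*1401106 + 11*17509^2
= 116291798 + 3372215891
= 3.4885e+09


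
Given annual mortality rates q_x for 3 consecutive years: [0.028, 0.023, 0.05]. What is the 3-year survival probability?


p_k = 1 - q_k for each year
Survival = product of (1 - q_k)
= 0.972 * 0.977 * 0.95
= 0.9022


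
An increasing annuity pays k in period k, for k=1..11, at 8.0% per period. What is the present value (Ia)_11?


(Ia)_n = sum_{k=1}^{n} k * v^k, v = 1/(1+i)
v = 0.925926
Sum computed term by term:
(Ia)_11 = 37.4046


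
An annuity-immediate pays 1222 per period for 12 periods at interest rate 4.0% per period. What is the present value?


PV = PMT * (1 - (1+i)^(-n)) / i
= 1222 * (1 - (1+0.04)^(-12)) / 0.04
= 1222 * (1 - 0.624597) / 0.04
= 1222 * 9.385074
= 11468.5601


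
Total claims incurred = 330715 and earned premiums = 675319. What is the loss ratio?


Loss ratio = claims / premiums
= 330715 / 675319
= 0.4897


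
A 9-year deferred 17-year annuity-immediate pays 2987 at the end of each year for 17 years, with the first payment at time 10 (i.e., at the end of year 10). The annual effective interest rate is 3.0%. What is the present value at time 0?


PV at time 9 of the 17-year annuity-immediate:
a_n = 2987 * (1-(1+0.03)^(-17))/0.03 = 39327.1959
Discount back 9 years to time 0:
PV = 39327.1959 * (1+0.03)^(-9)
= 39327.1959 * 0.766417
= 30141.021


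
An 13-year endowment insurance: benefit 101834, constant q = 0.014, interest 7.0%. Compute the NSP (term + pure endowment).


Term component = 11108.8953
Pure endowment = 13_p_x * v^13 * benefit = 0.83253 * 0.414964 * 101834 = 35180.628
NSP = 46289.5233


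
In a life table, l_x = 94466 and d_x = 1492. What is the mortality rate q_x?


q_x = d_x / l_x
= 1492 / 94466
= 0.0158


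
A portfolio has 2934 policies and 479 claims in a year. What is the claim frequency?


frequency = claims / policies
= 479 / 2934
= 0.1633


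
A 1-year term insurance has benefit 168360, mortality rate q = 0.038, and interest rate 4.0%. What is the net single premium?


NSP = benefit * q * v
v = 1/(1+i) = 0.961538
NSP = 168360 * 0.038 * 0.961538
= 6151.6154


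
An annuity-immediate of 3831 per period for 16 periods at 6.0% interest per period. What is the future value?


FV = PMT * ((1+i)^n - 1) / i
= 3831 * ((1.06)^16 - 1) / 0.06
= 3831 * (2.540352 - 1) / 0.06
= 98351.4551


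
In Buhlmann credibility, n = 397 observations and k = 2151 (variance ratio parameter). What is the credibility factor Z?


Z = n / (n + k)
= 397 / (397 + 2151)
= 397 / 2548
= 0.1558


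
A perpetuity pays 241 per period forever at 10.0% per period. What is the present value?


PV = PMT / i
= 241 / 0.1
= 2410.0


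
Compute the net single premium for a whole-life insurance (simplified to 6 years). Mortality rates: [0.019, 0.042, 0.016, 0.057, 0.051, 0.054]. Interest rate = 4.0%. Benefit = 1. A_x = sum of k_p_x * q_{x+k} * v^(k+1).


v = 0.961538
Year 0: k_p_x=1.0, q=0.019, term=0.018269
Year 1: k_p_x=0.981, q=0.042, term=0.038094
Year 2: k_p_x=0.939798, q=0.016, term=0.013368
Year 3: k_p_x=0.924761, q=0.057, term=0.045058
Year 4: k_p_x=0.87205, q=0.051, term=0.036555
Year 5: k_p_x=0.827575, q=0.054, term=0.035318
A_x = 0.1867


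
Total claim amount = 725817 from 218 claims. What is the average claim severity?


severity = total / number
= 725817 / 218
= 3329.4358


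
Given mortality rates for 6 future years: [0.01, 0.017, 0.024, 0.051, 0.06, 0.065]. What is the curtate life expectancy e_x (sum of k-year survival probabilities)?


e_x = sum_{k=1}^{n} k_p_x
k_p_x values:
  1_p_x = 0.99
  2_p_x = 0.97317
  3_p_x = 0.949814
  4_p_x = 0.901373
  5_p_x = 0.847291
  6_p_x = 0.792217
e_x = 5.4539


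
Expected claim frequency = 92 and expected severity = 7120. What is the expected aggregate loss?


E[S] = E[N] * E[X]
= 92 * 7120
= 655040


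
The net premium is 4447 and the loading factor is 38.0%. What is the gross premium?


Gross = net * (1 + loading)
= 4447 * (1 + 0.38)
= 4447 * 1.38
= 6136.86


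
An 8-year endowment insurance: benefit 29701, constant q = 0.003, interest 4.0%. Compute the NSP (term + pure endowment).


Term component = 594.0131
Pure endowment = 8_p_x * v^8 * benefit = 0.97625 * 0.73069 * 29701 = 21186.8125
NSP = 21780.8256


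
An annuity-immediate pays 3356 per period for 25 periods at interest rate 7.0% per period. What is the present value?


PV = PMT * (1 - (1+i)^(-n)) / i
= 3356 * (1 - (1+0.07)^(-25)) / 0.07
= 3356 * (1 - 0.184249) / 0.07
= 3356 * 11.653583
= 39109.4251


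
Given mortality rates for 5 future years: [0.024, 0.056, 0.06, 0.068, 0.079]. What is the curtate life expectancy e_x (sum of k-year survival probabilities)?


e_x = sum_{k=1}^{n} k_p_x
k_p_x values:
  1_p_x = 0.976
  2_p_x = 0.921344
  3_p_x = 0.866063
  4_p_x = 0.807171
  5_p_x = 0.743405
e_x = 4.314


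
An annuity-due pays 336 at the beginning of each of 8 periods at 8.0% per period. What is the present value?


PV_due = PMT * (1-(1+i)^(-n))/i * (1+i)
PV_immediate = 1930.8707
PV_due = 1930.8707 * 1.08
= 2085.3403


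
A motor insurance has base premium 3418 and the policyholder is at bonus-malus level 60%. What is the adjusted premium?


adjusted = base * BM_level / 100
= 3418 * 60 / 100
= 3418 * 0.6
= 2050.8


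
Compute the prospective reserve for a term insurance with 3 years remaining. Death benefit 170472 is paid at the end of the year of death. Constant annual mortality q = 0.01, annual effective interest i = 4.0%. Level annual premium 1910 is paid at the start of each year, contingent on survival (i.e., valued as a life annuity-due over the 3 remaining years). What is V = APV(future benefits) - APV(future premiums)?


v = 1/(1+i) = 0.961538
APV(future benefits) per unit = sum_{k=0}^{2} k_p_x * q * v^(k+1) = 0.027482
APV(future benefits) = 170472 * 0.027482 = 4684.8338
Life annuity-due factor ä_{x:3} = sum_{k=0}^{2} k_p_x * v^k = 2.858081
APV(future premiums) = 1910 * 2.858081 = 5458.934
V = 4684.8338 - 5458.934
= -774.1001


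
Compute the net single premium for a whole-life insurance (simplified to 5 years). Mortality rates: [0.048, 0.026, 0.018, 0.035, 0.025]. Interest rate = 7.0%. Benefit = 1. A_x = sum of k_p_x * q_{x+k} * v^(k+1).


v = 0.934579
Year 0: k_p_x=1.0, q=0.048, term=0.04486
Year 1: k_p_x=0.952, q=0.026, term=0.021619
Year 2: k_p_x=0.927248, q=0.018, term=0.013624
Year 3: k_p_x=0.910558, q=0.035, term=0.024313
Year 4: k_p_x=0.878688, q=0.025, term=0.015662
A_x = 0.1201


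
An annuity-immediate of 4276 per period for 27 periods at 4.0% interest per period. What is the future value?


FV = PMT * ((1+i)^n - 1) / i
= 4276 * ((1.04)^27 - 1) / 0.04
= 4276 * (2.883369 - 1) / 0.04
= 201332.1008


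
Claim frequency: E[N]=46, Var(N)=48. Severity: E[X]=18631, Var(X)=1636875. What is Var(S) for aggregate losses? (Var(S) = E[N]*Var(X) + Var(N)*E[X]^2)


Var(S) = E[N]*Var(X) + Var(N)*E[X]^2
= 46*1636875 + 48*18631^2
= 75296250 + 16661479728
= 1.6737e+10


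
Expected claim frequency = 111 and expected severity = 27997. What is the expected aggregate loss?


E[S] = E[N] * E[X]
= 111 * 27997
= 3.1077e+06


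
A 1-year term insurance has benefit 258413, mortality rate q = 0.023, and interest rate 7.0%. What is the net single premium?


NSP = benefit * q * v
v = 1/(1+i) = 0.934579
NSP = 258413 * 0.023 * 0.934579
= 5554.672


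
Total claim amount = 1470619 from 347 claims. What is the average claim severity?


severity = total / number
= 1470619 / 347
= 4238.0951


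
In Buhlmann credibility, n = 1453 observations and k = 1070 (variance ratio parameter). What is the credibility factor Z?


Z = n / (n + k)
= 1453 / (1453 + 1070)
= 1453 / 2523
= 0.5759


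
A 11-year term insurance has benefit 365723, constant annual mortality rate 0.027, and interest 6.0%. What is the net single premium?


NSP = benefit * sum_{k=0}^{n-1} k_p_x * q * v^(k+1)
With constant q=0.027, v=0.943396
Sum = 0.189363
NSP = 365723 * 0.189363
= 69254.2928


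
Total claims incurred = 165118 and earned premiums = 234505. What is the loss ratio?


Loss ratio = claims / premiums
= 165118 / 234505
= 0.7041


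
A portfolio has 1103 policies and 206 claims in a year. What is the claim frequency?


frequency = claims / policies
= 206 / 1103
= 0.1868


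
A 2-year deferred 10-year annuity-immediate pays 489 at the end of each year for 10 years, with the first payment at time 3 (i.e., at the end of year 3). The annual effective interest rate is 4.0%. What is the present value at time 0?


PV at time 2 of the 10-year annuity-immediate:
a_n = 489 * (1-(1+0.04)^(-10))/0.04 = 3966.228
Discount back 2 years to time 0:
PV = 3966.228 * (1+0.04)^(-2)
= 3966.228 * 0.924556
= 3667.0008


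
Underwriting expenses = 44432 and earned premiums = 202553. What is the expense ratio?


Expense ratio = expenses / premiums
= 44432 / 202553
= 0.2194


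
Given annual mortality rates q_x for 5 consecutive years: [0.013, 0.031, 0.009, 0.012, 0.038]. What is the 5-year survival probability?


p_k = 1 - q_k for each year
Survival = product of (1 - q_k)
= 0.987 * 0.969 * 0.991 * 0.988 * 0.962
= 0.9008


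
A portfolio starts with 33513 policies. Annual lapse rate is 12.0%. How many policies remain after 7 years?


remaining = initial * (1 - lapse)^years
= 33513 * (1 - 0.12)^7
= 33513 * 0.408676
= 13695.9453


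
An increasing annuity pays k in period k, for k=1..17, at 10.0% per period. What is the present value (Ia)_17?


(Ia)_n = sum_{k=1}^{n} k * v^k, v = 1/(1+i)
v = 0.909091
Sum computed term by term:
(Ia)_17 = 54.6035


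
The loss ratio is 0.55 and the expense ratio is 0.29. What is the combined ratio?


Combined ratio = loss ratio + expense ratio
= 0.55 + 0.29
= 0.84


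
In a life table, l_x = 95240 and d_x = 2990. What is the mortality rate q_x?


q_x = d_x / l_x
= 2990 / 95240
= 0.0314


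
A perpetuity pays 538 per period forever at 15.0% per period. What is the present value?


PV = PMT / i
= 538 / 0.15
= 3586.6667


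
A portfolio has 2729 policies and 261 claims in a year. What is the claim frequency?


frequency = claims / policies
= 261 / 2729
= 0.0956


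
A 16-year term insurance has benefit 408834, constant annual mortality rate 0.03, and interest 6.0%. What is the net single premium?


NSP = benefit * sum_{k=0}^{n-1} k_p_x * q * v^(k+1)
With constant q=0.03, v=0.943396
Sum = 0.252734
NSP = 408834 * 0.252734
= 103326.1611


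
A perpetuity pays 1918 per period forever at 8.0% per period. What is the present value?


PV = PMT / i
= 1918 / 0.08
= 23975.0


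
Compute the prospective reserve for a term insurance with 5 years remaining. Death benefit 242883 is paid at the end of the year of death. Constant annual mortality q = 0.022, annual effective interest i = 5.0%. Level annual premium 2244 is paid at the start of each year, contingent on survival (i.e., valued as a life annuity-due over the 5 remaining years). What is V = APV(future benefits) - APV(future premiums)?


v = 1/(1+i) = 0.952381
APV(future benefits) per unit = sum_{k=0}^{4} k_p_x * q * v^(k+1) = 0.091346
APV(future benefits) = 242883 * 0.091346 = 22186.4956
Life annuity-due factor ä_{x:5} = sum_{k=0}^{4} k_p_x * v^k = 4.359716
APV(future premiums) = 2244 * 4.359716 = 9783.2029
V = 22186.4956 - 9783.2029
= 12403.2927


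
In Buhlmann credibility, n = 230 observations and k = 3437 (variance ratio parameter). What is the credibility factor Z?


Z = n / (n + k)
= 230 / (230 + 3437)
= 230 / 3667
= 0.0627


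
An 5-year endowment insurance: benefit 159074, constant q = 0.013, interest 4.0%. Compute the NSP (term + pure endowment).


Term component = 8979.1315
Pure endowment = 5_p_x * v^5 * benefit = 0.936668 * 0.821927 * 159074 = 122466.7714
NSP = 131445.9029


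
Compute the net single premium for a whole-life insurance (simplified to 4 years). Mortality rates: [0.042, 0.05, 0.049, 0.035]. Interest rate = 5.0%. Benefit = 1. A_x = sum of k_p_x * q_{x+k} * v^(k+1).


v = 0.952381
Year 0: k_p_x=1.0, q=0.042, term=0.04
Year 1: k_p_x=0.958, q=0.05, term=0.043447
Year 2: k_p_x=0.9101, q=0.049, term=0.038523
Year 3: k_p_x=0.865505, q=0.035, term=0.024922
A_x = 0.1469


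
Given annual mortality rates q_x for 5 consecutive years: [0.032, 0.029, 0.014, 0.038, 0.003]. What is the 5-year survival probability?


p_k = 1 - q_k for each year
Survival = product of (1 - q_k)
= 0.968 * 0.971 * 0.986 * 0.962 * 0.997
= 0.8889


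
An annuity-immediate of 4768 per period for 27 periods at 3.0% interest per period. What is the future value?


FV = PMT * ((1+i)^n - 1) / i
= 4768 * ((1.03)^27 - 1) / 0.03
= 4768 * (2.221289 - 1) / 0.03
= 194103.5326


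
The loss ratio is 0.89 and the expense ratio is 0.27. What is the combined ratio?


Combined ratio = loss ratio + expense ratio
= 0.89 + 0.27
= 1.16


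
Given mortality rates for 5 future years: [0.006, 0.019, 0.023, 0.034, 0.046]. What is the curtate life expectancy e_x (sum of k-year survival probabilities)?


e_x = sum_{k=1}^{n} k_p_x
k_p_x values:
  1_p_x = 0.994
  2_p_x = 0.975114
  3_p_x = 0.952686
  4_p_x = 0.920295
  5_p_x = 0.877961
e_x = 4.7201


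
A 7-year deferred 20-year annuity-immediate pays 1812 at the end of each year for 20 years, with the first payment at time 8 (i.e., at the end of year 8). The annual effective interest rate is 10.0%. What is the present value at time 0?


PV at time 7 of the 20-year annuity-immediate:
a_n = 1812 * (1-(1+0.1)^(-20))/0.1 = 15426.5775
Discount back 7 years to time 0:
PV = 15426.5775 * (1+0.1)^(-7)
= 15426.5775 * 0.513158
= 7916.2735


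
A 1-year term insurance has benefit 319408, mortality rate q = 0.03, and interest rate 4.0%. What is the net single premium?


NSP = benefit * q * v
v = 1/(1+i) = 0.961538
NSP = 319408 * 0.03 * 0.961538
= 9213.6923


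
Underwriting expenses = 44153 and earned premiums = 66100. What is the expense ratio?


Expense ratio = expenses / premiums
= 44153 / 66100
= 0.668


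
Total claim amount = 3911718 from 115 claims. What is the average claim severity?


severity = total / number
= 3911718 / 115
= 34014.9391


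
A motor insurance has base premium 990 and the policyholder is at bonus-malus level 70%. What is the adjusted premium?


adjusted = base * BM_level / 100
= 990 * 70 / 100
= 990 * 0.7
= 693.0


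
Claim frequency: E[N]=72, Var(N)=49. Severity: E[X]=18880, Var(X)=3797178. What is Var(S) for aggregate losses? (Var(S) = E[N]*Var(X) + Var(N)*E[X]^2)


Var(S) = E[N]*Var(X) + Var(N)*E[X]^2
= 72*3797178 + 49*18880^2
= 273396816 + 17466265600
= 1.7740e+10


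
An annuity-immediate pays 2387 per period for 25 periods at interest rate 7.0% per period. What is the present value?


PV = PMT * (1 - (1+i)^(-n)) / i
= 2387 * (1 - (1+0.07)^(-25)) / 0.07
= 2387 * (1 - 0.184249) / 0.07
= 2387 * 11.653583
= 27817.103


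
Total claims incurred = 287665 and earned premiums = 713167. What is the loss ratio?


Loss ratio = claims / premiums
= 287665 / 713167
= 0.4034


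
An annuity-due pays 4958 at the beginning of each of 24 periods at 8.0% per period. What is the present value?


PV_due = PMT * (1-(1+i)^(-n))/i * (1+i)
PV_immediate = 52201.5836
PV_due = 52201.5836 * 1.08
= 56377.7103


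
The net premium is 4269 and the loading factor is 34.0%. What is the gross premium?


Gross = net * (1 + loading)
= 4269 * (1 + 0.34)
= 4269 * 1.34
= 5720.46


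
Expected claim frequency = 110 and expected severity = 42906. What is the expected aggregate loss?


E[S] = E[N] * E[X]
= 110 * 42906
= 4.7197e+06


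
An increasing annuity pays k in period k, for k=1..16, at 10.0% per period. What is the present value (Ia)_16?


(Ia)_n = sum_{k=1}^{n} k * v^k, v = 1/(1+i)
v = 0.909091
Sum computed term by term:
(Ia)_16 = 51.2401


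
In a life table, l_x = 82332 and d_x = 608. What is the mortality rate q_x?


q_x = d_x / l_x
= 608 / 82332
= 0.0074


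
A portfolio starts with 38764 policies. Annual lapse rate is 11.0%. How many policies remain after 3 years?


remaining = initial * (1 - lapse)^years
= 38764 * (1 - 0.11)^3
= 38764 * 0.704969
= 27327.4183


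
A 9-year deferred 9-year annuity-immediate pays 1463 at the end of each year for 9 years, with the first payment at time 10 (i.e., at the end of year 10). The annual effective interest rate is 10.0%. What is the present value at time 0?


PV at time 9 of the 9-year annuity-immediate:
a_n = 1463 * (1-(1+0.1)^(-9))/0.1 = 8425.4518
Discount back 9 years to time 0:
PV = 8425.4518 * (1+0.1)^(-9)
= 8425.4518 * 0.424098
= 3573.2141


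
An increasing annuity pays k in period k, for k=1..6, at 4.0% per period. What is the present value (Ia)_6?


(Ia)_n = sum_{k=1}^{n} k * v^k, v = 1/(1+i)
v = 0.961538
Sum computed term by term:
(Ia)_6 = 17.7484


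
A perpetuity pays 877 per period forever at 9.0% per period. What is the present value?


PV = PMT / i
= 877 / 0.09
= 9744.4444


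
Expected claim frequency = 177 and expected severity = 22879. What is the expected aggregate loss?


E[S] = E[N] * E[X]
= 177 * 22879
= 4.0496e+06


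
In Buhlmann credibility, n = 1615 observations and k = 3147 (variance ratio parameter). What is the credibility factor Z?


Z = n / (n + k)
= 1615 / (1615 + 3147)
= 1615 / 4762
= 0.3391


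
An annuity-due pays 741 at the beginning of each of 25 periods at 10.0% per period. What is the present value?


PV_due = PMT * (1-(1+i)^(-n))/i * (1+i)
PV_immediate = 6726.0867
PV_due = 6726.0867 * 1.1
= 7398.6953


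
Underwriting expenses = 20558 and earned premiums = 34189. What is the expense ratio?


Expense ratio = expenses / premiums
= 20558 / 34189
= 0.6013


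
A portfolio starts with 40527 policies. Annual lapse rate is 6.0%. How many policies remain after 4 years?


remaining = initial * (1 - lapse)^years
= 40527 * (1 - 0.06)^4
= 40527 * 0.780749
= 31641.4131


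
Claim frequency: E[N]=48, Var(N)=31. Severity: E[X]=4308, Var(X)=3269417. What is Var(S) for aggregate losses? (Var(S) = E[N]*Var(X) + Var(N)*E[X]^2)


Var(S) = E[N]*Var(X) + Var(N)*E[X]^2
= 48*3269417 + 31*4308^2
= 156932016 + 575324784
= 7.3226e+08


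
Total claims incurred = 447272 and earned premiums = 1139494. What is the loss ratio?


Loss ratio = claims / premiums
= 447272 / 1139494
= 0.3925


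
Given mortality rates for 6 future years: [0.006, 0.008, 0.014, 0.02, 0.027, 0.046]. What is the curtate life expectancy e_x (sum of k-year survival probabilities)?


e_x = sum_{k=1}^{n} k_p_x
k_p_x values:
  1_p_x = 0.994
  2_p_x = 0.986048
  3_p_x = 0.972243
  4_p_x = 0.952798
  5_p_x = 0.927073
  6_p_x = 0.884428
e_x = 5.7166


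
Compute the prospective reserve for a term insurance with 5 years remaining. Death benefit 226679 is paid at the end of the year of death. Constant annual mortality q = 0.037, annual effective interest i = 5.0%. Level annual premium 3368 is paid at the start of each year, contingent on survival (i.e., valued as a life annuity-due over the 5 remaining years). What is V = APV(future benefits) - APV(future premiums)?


v = 1/(1+i) = 0.952381
APV(future benefits) per unit = sum_{k=0}^{4} k_p_x * q * v^(k+1) = 0.149314
APV(future benefits) = 226679 * 0.149314 = 33846.3113
Life annuity-due factor ä_{x:5} = sum_{k=0}^{4} k_p_x * v^k = 4.237285
APV(future premiums) = 3368 * 4.237285 = 14271.1744
V = 33846.3113 - 14271.1744
= 19575.1369


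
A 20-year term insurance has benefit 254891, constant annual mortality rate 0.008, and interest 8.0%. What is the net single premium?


NSP = benefit * sum_{k=0}^{n-1} k_p_x * q * v^(k+1)
With constant q=0.008, v=0.925926
Sum = 0.074299
NSP = 254891 * 0.074299
= 18938.2084


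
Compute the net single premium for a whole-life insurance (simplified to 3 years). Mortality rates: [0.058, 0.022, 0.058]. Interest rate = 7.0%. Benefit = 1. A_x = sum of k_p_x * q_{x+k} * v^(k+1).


v = 0.934579
Year 0: k_p_x=1.0, q=0.058, term=0.054206
Year 1: k_p_x=0.942, q=0.022, term=0.018101
Year 2: k_p_x=0.921276, q=0.058, term=0.043618
A_x = 0.1159


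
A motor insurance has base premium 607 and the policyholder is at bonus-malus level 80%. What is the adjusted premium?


adjusted = base * BM_level / 100
= 607 * 80 / 100
= 607 * 0.8
= 485.6


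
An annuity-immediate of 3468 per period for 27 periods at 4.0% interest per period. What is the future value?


FV = PMT * ((1+i)^n - 1) / i
= 3468 * ((1.04)^27 - 1) / 0.04
= 3468 * (2.883369 - 1) / 0.04
= 163288.0556


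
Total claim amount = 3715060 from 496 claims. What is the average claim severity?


severity = total / number
= 3715060 / 496
= 7490.0403


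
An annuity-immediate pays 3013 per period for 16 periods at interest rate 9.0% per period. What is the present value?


PV = PMT * (1 - (1+i)^(-n)) / i
= 3013 * (1 - (1+0.09)^(-16)) / 0.09
= 3013 * (1 - 0.25187) / 0.09
= 3013 * 8.312558
= 25045.7378


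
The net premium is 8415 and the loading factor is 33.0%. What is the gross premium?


Gross = net * (1 + loading)
= 8415 * (1 + 0.33)
= 8415 * 1.33
= 11191.95


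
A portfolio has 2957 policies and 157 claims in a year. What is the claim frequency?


frequency = claims / policies
= 157 / 2957
= 0.0531


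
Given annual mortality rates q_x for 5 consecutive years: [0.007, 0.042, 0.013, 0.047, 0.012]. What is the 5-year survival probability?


p_k = 1 - q_k for each year
Survival = product of (1 - q_k)
= 0.993 * 0.958 * 0.987 * 0.953 * 0.988
= 0.8841


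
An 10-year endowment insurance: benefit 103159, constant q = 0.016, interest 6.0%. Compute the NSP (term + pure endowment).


Term component = 11397.0628
Pure endowment = 10_p_x * v^10 * benefit = 0.851042 * 0.558395 * 103159 = 49022.9515
NSP = 60420.0144


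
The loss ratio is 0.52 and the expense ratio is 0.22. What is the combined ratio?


Combined ratio = loss ratio + expense ratio
= 0.52 + 0.22
= 0.74


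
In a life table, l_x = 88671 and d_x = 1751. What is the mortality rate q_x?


q_x = d_x / l_x
= 1751 / 88671
= 0.0197


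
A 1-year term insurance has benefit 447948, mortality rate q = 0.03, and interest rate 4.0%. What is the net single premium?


NSP = benefit * q * v
v = 1/(1+i) = 0.961538
NSP = 447948 * 0.03 * 0.961538
= 12921.5769


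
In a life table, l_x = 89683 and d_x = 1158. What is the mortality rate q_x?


q_x = d_x / l_x
= 1158 / 89683
= 0.0129


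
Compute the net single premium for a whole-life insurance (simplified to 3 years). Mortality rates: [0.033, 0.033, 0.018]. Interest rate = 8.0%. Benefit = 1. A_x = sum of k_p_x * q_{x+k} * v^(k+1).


v = 0.925926
Year 0: k_p_x=1.0, q=0.033, term=0.030556
Year 1: k_p_x=0.967, q=0.033, term=0.027359
Year 2: k_p_x=0.935089, q=0.018, term=0.013361
A_x = 0.0713


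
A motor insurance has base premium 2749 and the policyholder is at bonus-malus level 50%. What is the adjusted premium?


adjusted = base * BM_level / 100
= 2749 * 50 / 100
= 2749 * 0.5
= 1374.5


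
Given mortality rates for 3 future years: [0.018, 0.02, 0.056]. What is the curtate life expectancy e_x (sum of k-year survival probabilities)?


e_x = sum_{k=1}^{n} k_p_x
k_p_x values:
  1_p_x = 0.982
  2_p_x = 0.96236
  3_p_x = 0.908468
e_x = 2.8528


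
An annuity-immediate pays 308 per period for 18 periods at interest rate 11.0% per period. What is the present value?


PV = PMT * (1 - (1+i)^(-n)) / i
= 308 * (1 - (1+0.11)^(-18)) / 0.11
= 308 * (1 - 0.152822) / 0.11
= 308 * 7.701617
= 2372.0979


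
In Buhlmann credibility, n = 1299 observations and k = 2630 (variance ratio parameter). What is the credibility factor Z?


Z = n / (n + k)
= 1299 / (1299 + 2630)
= 1299 / 3929
= 0.3306


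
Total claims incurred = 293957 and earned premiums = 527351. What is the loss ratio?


Loss ratio = claims / premiums
= 293957 / 527351
= 0.5574


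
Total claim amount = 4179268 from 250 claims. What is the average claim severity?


severity = total / number
= 4179268 / 250
= 16717.072


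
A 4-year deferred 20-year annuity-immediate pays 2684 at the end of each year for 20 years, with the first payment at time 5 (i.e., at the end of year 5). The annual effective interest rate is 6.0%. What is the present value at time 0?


PV at time 4 of the 20-year annuity-immediate:
a_n = 2684 * (1-(1+0.06)^(-20))/0.06 = 30785.2686
Discount back 4 years to time 0:
PV = 30785.2686 * (1+0.06)^(-4)
= 30785.2686 * 0.792094
= 24384.8161


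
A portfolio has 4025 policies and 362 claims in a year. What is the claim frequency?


frequency = claims / policies
= 362 / 4025
= 0.0899


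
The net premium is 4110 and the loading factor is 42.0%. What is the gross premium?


Gross = net * (1 + loading)
= 4110 * (1 + 0.42)
= 4110 * 1.42
= 5836.2


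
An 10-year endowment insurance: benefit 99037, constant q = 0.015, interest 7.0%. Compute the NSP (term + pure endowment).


Term component = 9838.8594
Pure endowment = 10_p_x * v^10 * benefit = 0.85973 * 0.508349 * 99037 = 43283.4634
NSP = 53122.3228


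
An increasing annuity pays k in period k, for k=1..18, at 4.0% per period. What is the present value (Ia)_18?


(Ia)_n = sum_{k=1}^{n} k * v^k, v = 1/(1+i)
v = 0.961538
Sum computed term by term:
(Ia)_18 = 107.0091


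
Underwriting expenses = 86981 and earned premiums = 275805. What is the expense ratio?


Expense ratio = expenses / premiums
= 86981 / 275805
= 0.3154


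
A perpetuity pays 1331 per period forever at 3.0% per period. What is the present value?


PV = PMT / i
= 1331 / 0.03
= 44366.6667


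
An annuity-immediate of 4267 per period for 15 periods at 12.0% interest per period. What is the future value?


FV = PMT * ((1+i)^n - 1) / i
= 4267 * ((1.12)^15 - 1) / 0.12
= 4267 * (5.473566 - 1) / 0.12
= 159072.5425


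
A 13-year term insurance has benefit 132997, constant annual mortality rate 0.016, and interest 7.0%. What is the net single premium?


NSP = benefit * sum_{k=0}^{n-1} k_p_x * q * v^(k+1)
With constant q=0.016, v=0.934579
Sum = 0.123447
NSP = 132997 * 0.123447
= 16418.1237


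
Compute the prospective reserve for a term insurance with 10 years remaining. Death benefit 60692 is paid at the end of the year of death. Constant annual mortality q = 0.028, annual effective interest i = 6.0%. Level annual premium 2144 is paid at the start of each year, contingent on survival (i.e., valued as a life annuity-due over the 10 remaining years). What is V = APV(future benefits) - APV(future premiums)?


v = 1/(1+i) = 0.943396
APV(future benefits) per unit = sum_{k=0}^{9} k_p_x * q * v^(k+1) = 0.184436
APV(future benefits) = 60692 * 0.184436 = 11193.8057
Life annuity-due factor ä_{x:10} = sum_{k=0}^{9} k_p_x * v^k = 6.98223
APV(future premiums) = 2144 * 6.98223 = 14969.9011
V = 11193.8057 - 14969.9011
= -3776.0954


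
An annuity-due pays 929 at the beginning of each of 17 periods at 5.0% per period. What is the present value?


PV_due = PMT * (1-(1+i)^(-n))/i * (1+i)
PV_immediate = 10473.6075
PV_due = 10473.6075 * 1.05
= 10997.2879


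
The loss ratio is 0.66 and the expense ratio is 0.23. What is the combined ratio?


Combined ratio = loss ratio + expense ratio
= 0.66 + 0.23
= 0.89


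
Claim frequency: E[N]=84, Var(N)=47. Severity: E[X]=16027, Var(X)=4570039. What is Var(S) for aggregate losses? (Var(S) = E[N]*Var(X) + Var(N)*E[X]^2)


Var(S) = E[N]*Var(X) + Var(N)*E[X]^2
= 84*4570039 + 47*16027^2
= 383883276 + 12072642263
= 1.2457e+10


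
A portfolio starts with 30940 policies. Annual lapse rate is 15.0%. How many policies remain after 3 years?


remaining = initial * (1 - lapse)^years
= 30940 * (1 - 0.15)^3
= 30940 * 0.614125
= 19001.0275


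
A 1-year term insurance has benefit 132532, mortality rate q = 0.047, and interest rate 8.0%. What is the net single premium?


NSP = benefit * q * v
v = 1/(1+i) = 0.925926
NSP = 132532 * 0.047 * 0.925926
= 5767.5963


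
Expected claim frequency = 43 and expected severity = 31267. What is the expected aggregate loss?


E[S] = E[N] * E[X]
= 43 * 31267
= 1.3445e+06


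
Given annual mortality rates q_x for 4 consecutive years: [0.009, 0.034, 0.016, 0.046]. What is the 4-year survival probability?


p_k = 1 - q_k for each year
Survival = product of (1 - q_k)
= 0.991 * 0.966 * 0.984 * 0.954
= 0.8987


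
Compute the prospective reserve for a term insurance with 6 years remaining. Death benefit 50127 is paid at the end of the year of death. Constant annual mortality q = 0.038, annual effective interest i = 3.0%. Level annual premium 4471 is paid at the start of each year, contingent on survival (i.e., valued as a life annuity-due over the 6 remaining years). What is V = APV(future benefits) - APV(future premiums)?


v = 1/(1+i) = 0.970874
APV(future benefits) per unit = sum_{k=0}^{5} k_p_x * q * v^(k+1) = 0.187885
APV(future benefits) = 50127 * 0.187885 = 9418.119
Life annuity-due factor ä_{x:6} = sum_{k=0}^{5} k_p_x * v^k = 5.092676
APV(future premiums) = 4471 * 5.092676 = 22769.3566
V = 9418.119 - 22769.3566
= -13351.2376


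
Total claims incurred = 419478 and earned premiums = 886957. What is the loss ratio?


Loss ratio = claims / premiums
= 419478 / 886957
= 0.4729


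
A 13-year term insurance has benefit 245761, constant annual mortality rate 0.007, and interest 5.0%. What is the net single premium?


NSP = benefit * sum_{k=0}^{n-1} k_p_x * q * v^(k+1)
With constant q=0.007, v=0.952381
Sum = 0.063364
NSP = 245761 * 0.063364
= 15572.3435


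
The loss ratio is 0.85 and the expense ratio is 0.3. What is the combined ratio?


Combined ratio = loss ratio + expense ratio
= 0.85 + 0.3
= 1.15


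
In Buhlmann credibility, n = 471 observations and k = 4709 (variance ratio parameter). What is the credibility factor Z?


Z = n / (n + k)
= 471 / (471 + 4709)
= 471 / 5180
= 0.0909


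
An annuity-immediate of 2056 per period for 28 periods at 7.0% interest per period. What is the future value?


FV = PMT * ((1+i)^n - 1) / i
= 2056 * ((1.07)^28 - 1) / 0.07
= 2056 * (6.648838 - 1) / 0.07
= 165914.4525


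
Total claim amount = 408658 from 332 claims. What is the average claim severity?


severity = total / number
= 408658 / 332
= 1230.8976


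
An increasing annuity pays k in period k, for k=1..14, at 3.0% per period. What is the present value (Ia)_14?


(Ia)_n = sum_{k=1}^{n} k * v^k, v = 1/(1+i)
v = 0.970874
Sum computed term by term:
(Ia)_14 = 79.3102


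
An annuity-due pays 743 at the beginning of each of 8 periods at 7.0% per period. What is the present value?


PV_due = PMT * (1-(1+i)^(-n))/i * (1+i)
PV_immediate = 4436.6748
PV_due = 4436.6748 * 1.07
= 4747.242


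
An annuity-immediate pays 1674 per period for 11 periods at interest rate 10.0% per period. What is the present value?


PV = PMT * (1 - (1+i)^(-n)) / i
= 1674 * (1 - (1+0.1)^(-11)) / 0.1
= 1674 * (1 - 0.350494) / 0.1
= 1674 * 6.495061
= 10872.7321


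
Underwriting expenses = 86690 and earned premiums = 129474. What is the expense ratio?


Expense ratio = expenses / premiums
= 86690 / 129474
= 0.6696


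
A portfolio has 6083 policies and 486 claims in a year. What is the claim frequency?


frequency = claims / policies
= 486 / 6083
= 0.0799


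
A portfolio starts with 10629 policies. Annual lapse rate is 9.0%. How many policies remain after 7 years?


remaining = initial * (1 - lapse)^years
= 10629 * (1 - 0.09)^7
= 10629 * 0.516761
= 5492.6529


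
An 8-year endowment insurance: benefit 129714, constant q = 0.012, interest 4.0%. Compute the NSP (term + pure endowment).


Term component = 10075.1728
Pure endowment = 8_p_x * v^8 * benefit = 0.907937 * 0.73069 * 129714 = 86054.9178
NSP = 96130.0906


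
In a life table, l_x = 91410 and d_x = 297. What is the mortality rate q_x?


q_x = d_x / l_x
= 297 / 91410
= 0.0032


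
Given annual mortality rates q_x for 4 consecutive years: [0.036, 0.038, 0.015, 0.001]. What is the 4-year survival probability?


p_k = 1 - q_k for each year
Survival = product of (1 - q_k)
= 0.964 * 0.962 * 0.985 * 0.999
= 0.9125


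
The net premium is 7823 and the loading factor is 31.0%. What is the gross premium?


Gross = net * (1 + loading)
= 7823 * (1 + 0.31)
= 7823 * 1.31
= 10248.13


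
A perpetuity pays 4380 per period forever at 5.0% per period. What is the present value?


PV = PMT / i
= 4380 / 0.05
= 87600.0


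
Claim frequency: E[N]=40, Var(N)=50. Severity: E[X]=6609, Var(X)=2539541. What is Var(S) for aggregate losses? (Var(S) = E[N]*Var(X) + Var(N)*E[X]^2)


Var(S) = E[N]*Var(X) + Var(N)*E[X]^2
= 40*2539541 + 50*6609^2
= 101581640 + 2183944050
= 2.2855e+09


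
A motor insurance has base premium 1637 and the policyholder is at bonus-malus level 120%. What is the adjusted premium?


adjusted = base * BM_level / 100
= 1637 * 120 / 100
= 1637 * 1.2
= 1964.4


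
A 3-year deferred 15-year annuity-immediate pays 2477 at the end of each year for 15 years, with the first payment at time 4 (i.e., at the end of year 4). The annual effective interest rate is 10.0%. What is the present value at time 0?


PV at time 3 of the 15-year annuity-immediate:
a_n = 2477 * (1-(1+0.1)^(-15))/0.1 = 18840.2589
Discount back 3 years to time 0:
PV = 18840.2589 * (1+0.1)^(-3)
= 18840.2589 * 0.751315
= 14154.9654


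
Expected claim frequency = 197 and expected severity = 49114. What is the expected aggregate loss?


E[S] = E[N] * E[X]
= 197 * 49114
= 9.6755e+06
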